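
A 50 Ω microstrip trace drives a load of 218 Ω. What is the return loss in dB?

RL ≈ 4.06 dB

Γ = (218 − 50)/(218 + 50) = 0.627
RL = −20·log₁₀|Γ| = −20·log₁₀(0.627)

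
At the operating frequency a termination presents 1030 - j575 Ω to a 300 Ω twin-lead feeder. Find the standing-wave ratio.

VSWR ≈ 4.58

Γ = (Z_L − Z_0)/(Z_L + Z_0) = (730 − j575)/(1330 − j575)
|Γ| = 929/1450 = 0.641
VSWR = (1 + |Γ|)/(1 − |Γ|) = 1.64/0.359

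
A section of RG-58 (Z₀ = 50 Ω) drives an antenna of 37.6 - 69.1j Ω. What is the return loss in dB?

Γ = (-12.4 − j69.1)/(87.6 − j69.1), |Γ| = 0.629
RL = −20·log₁₀|Γ| = −20·log₁₀(0.629)

RL ≈ 4.02 dB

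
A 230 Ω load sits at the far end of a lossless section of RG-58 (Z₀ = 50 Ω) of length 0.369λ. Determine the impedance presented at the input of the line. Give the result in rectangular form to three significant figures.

Z_in ≈ 19.4 + j42.4 Ω

βl = 2π × 0.369 = 133°
tan(βl) = tan(133°) = -1.08
Z_in = Z_0·(Z_L + jZ_0·tanβl)/(Z_0 + jZ_L·tanβl)
     = 50·(230 − j53.9)/(50 − j248)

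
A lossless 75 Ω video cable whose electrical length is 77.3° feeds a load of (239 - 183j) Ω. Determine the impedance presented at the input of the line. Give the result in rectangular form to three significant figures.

tan(βl) = tan(77.3°) = 4.44
Z_in = Z_0·(Z_L + jZ_0·tanβl)/(Z_0 + jZ_L·tanβl)
     = 75·(239 + j150)/(887 + j1060)

Z_in ≈ 14.6 − j4.73 Ω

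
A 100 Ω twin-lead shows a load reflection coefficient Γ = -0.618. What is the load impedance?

Z_L = Z_0·(1 + Γ)/(1 − Γ) = 100·(0.382)/(1.62)

Z_L ≈ 23.6 Ω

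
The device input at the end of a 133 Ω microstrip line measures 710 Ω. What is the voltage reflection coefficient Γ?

Γ = 0.684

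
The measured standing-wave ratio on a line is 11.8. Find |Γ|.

|Γ| ≈ 0.844

|Γ| = (S − 1)/(S + 1) = (11.8 − 1)/(11.8 + 1) = 10.8/12.8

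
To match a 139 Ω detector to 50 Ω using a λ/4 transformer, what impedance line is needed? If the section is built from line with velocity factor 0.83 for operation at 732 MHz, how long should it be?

Z_qwt ≈ 83.4 Ω; length ≈ 8.5 cm

Z_qwt = √(Z_0·R_L) = √(50 × 139) = √6950
λ = 0.83·c/f = 0.34 m, so l = λ/4 = 0.085 m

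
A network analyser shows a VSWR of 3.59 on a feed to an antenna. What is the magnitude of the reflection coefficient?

|Γ| ≈ 0.564

|Γ| = (S − 1)/(S + 1) = (3.59 − 1)/(3.59 + 1) = 2.59/4.59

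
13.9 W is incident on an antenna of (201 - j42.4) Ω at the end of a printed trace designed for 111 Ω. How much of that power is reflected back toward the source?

|Γ| = |(90 − j42.4)/(312 − j42.4)| = 0.316
|Γ|² = 0.0998
P_refl = |Γ|²·P_inc = 1.39 W, P_del = (1 − |Γ|²)·P_inc = 12.5 W

P_reflected ≈ 1.39 W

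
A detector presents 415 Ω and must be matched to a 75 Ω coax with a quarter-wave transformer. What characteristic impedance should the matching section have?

Z_qwt = √(Z_0·R_L) = √(75 × 415) = √31120

Z_qwt ≈ 176 Ω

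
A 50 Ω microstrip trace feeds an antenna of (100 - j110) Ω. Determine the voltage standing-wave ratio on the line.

VSWR ≈ 4.71

Γ = (Z_L − Z_0)/(Z_L + Z_0) = (50 − j110)/(150 − j110)
|Γ| = 121/186 = 0.65
VSWR = (1 + |Γ|)/(1 − |Γ|) = 1.65/0.35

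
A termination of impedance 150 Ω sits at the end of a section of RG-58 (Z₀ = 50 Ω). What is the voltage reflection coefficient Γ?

Γ = 0.5

Γ = (Z_L − Z_0)/(Z_L + Z_0) = (150 − 50)/(150 + 50) = 100/200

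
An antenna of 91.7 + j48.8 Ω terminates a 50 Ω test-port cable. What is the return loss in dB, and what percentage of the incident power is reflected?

RL ≈ 7.36 dB; 18.3% of incident power reflected

Γ = (41.7 + j48.8)/(141.7 + j48.8), |Γ| = 0.428
RL = −20·log₁₀(0.428) = 7.36 dB
P_refl/P_inc = |Γ|² = 0.183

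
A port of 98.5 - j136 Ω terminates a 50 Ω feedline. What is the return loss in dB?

RL ≈ 2.89 dB

Γ = (48.5 − j136)/(148.5 − j136), |Γ| = 0.717
RL = −20·log₁₀|Γ| = −20·log₁₀(0.717)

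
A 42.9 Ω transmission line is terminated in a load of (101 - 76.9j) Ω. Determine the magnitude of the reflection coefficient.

|Γ| ≈ 0.591

Γ = (Z_L − Z_0)/(Z_L + Z_0) = (58.1 − j76.9)/(143.9 − j76.9)
|Γ| = 96.4/163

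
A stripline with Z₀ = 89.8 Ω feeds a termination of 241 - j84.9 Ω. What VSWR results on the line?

Γ = (Z_L − Z_0)/(Z_L + Z_0) = (151.2 − j84.9)/(330.8 − j84.9)
|Γ| = 173/342 = 0.508
VSWR = (1 + |Γ|)/(1 − |Γ|) = 1.51/0.492

VSWR ≈ 3.06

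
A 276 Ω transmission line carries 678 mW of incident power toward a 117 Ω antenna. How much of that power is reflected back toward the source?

P_reflected ≈ 111 mW

Γ = (117 − 276)/(117 + 276) = -0.405
|Γ|² = 0.164
P_refl = |Γ|²·P_inc = 111 mW, P_del = (1 − |Γ|²)·P_inc = 567 mW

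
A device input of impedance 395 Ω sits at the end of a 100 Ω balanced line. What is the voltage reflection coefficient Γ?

Γ = 0.596

Γ = (Z_L − Z_0)/(Z_L + Z_0) = (395 − 100)/(395 + 100) = 295/495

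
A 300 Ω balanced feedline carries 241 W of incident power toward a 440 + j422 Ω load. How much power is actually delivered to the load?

P_delivered ≈ 175 W

|Γ| = |(140 + j422)/(740 + j422)| = 0.522
|Γ|² = 0.272
P_refl = |Γ|²·P_inc = 65.7 W, P_del = (1 − |Γ|²)·P_inc = 175 W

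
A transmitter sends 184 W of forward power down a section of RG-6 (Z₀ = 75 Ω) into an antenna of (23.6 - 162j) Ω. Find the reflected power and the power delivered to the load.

|Γ| = |(-51.4 − j162)/(98.6 − j162)| = 0.896
|Γ|² = 0.803
P_refl = |Γ|²·P_inc = 148 W, P_del = (1 − |Γ|²)·P_inc = 36.2 W

P_reflected ≈ 148 W; P_delivered ≈ 36.2 W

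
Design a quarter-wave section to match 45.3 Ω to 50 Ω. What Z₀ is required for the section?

Z_qwt ≈ 47.6 Ω

Z_qwt = √(Z_0·R_L) = √(50 × 45.3) = √2265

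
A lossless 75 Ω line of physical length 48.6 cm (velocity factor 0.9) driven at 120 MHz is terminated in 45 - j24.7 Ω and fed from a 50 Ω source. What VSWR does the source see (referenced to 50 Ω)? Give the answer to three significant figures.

VSWR ≈ 2.38

λ = v/f = 0.9·c / 120 MHz = 2.25 m
βl = 2π·l/λ = 2π × 0.216 = 77.8°
tan(βl) = 4.61
Z_in = Z_0·(Z_L + jZ_0·tanβl)/(Z_0 + jZ_L·tanβl) = 71.6 + j48.9 Ω
Γ_s = (Z_in − Z_s)/(Z_in + Z_s) = (21.6 + j48.9)/(122 + j48.9), |Γ_s| = 0.408
VSWR = (1 + |Γ_s|)/(1 − |Γ_s|)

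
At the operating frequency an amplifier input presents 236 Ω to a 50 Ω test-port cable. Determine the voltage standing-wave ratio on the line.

VSWR ≈ 4.72

Γ = (236 − 50)/(236 + 50) = 0.65
VSWR = (1 + 0.65)/(1 − 0.65)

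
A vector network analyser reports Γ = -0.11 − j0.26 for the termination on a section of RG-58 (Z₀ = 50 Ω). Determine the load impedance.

Z_L ≈ 35.4 − j20 Ω

Z_L = Z_0·(1 + Γ)/(1 − Γ) = 50·(0.89 − j0.26)/(1.11 + j0.26)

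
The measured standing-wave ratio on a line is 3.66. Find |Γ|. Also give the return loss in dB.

|Γ| ≈ 0.571; return loss ≈ 4.87 dB

|Γ| = (S − 1)/(S + 1) = (3.66 − 1)/(3.66 + 1) = 2.66/4.66
RL = −20·log₁₀|Γ| = −20·log₁₀(0.571)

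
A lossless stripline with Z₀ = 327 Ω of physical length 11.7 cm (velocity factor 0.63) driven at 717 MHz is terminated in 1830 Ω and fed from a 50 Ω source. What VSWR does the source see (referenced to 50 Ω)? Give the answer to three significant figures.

VSWR ≈ 32.5

λ = v/f = 0.63·c / 717 MHz = 0.264 m
βl = 2π·l/λ = 2π × 0.444 = 160°
tan(βl) = -0.368
Z_in = Z_0·(Z_L + jZ_0·tanβl)/(Z_0 + jZ_L·tanβl) = 396 + j696 Ω
Γ_s = (Z_in − Z_s)/(Z_in + Z_s) = (346 + j696)/(446 + j696), |Γ_s| = 0.94
VSWR = (1 + |Γ_s|)/(1 − |Γ_s|)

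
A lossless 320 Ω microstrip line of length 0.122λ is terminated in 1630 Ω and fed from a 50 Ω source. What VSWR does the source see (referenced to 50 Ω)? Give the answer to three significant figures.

VSWR ≈ 17.9

βl = 2π × 0.122 = 43.9°
tan(βl) = 0.963
Z_in = Z_0·(Z_L + jZ_0·tanβl)/(Z_0 + jZ_L·tanβl) = 125 − j307 Ω
Γ_s = (Z_in − Z_s)/(Z_in + Z_s) = (75.4 − j307)/(175 − j307), |Γ_s| = 0.894
VSWR = (1 + |Γ_s|)/(1 − |Γ_s|)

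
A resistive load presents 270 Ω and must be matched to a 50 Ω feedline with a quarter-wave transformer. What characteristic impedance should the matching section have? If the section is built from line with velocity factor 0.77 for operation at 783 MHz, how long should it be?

Z_qwt ≈ 116 Ω; length ≈ 7.38 cm

Z_qwt = √(Z_0·R_L) = √(50 × 270) = √13500
λ = 0.77·c/f = 0.295 m, so l = λ/4 = 0.0738 m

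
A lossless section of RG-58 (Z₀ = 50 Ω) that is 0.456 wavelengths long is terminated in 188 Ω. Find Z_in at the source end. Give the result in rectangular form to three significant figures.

Z_in ≈ 95 + j87.2 Ω

βl = 2π × 0.456 = 164°
tan(βl) = tan(164°) = -0.284
Z_in = Z_0·(Z_L + jZ_0·tanβl)/(Z_0 + jZ_L·tanβl)
     = 50·(188 − j14.2)/(50 − j53.3)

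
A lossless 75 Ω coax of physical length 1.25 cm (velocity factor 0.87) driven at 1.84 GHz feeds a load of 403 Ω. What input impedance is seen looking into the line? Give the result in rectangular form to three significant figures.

Z_in ≈ 46.3 − j107 Ω

λ = v/f = 0.87·c / 1.84 GHz = 0.142 m
βl = 2π·l/λ = 2π × 0.0881 = 31.7°
tan(βl) = tan(31.7°) = 0.618
Z_in = Z_0·(Z_L + jZ_0·tanβl)/(Z_0 + jZ_L·tanβl)
     = 75·(403 + j46.4)/(75 + j249)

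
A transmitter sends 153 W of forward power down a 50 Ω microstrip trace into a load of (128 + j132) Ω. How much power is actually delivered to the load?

|Γ| = |(78 + j132)/(178 + j132)| = 0.692
|Γ|² = 0.479
P_refl = |Γ|²·P_inc = 73.2 W, P_del = (1 − |Γ|²)·P_inc = 79.8 W

P_delivered ≈ 79.8 W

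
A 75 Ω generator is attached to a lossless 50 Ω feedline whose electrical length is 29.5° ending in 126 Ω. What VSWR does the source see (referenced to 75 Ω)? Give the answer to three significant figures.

tan(βl) = 0.566
Z_in = Z_0·(Z_L + jZ_0·tanβl)/(Z_0 + jZ_L·tanβl) = 54.8 − j49.9 Ω
Γ_s = (Z_in − Z_s)/(Z_in + Z_s) = (-20.2 − j49.9)/(130 − j49.9), |Γ_s| = 0.387
VSWR = (1 + |Γ_s|)/(1 − |Γ_s|)

VSWR ≈ 2.26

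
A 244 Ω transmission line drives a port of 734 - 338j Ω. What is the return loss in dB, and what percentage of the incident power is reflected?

RL ≈ 4.8 dB; 33.1% of incident power reflected

Γ = (490 − j338)/(978 − j338), |Γ| = 0.575
RL = −20·log₁₀(0.575) = 4.8 dB
P_refl/P_inc = |Γ|² = 0.331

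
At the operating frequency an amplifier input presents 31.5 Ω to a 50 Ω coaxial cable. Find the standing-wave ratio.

VSWR ≈ 1.59

For a purely resistive load, VSWR = R_L/Z_0 or Z_0/R_L (whichever > 1) = 50/31.5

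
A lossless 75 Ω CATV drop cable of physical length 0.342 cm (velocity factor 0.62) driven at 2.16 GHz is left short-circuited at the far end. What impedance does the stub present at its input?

Z_in ≈ +j19.1 Ω

λ = v/f = 0.62·c / 2.16 GHz = 0.0861 m
βl = 2π·l/λ = 2π × 0.0397 = 14.3°
tan(βl) = 0.255
For a short-circuited stub, Z_in = jZ_0·tan(βl)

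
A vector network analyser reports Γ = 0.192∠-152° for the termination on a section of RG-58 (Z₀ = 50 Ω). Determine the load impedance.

Z_L ≈ 35 − j6.55 Ω

Z_L = Z_0·(1 + Γ)/(1 − Γ) = 50·(0.83 − j0.0901)/(1.17 + j0.0901)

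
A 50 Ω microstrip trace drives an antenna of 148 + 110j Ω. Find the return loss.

RL ≈ 3.74 dB

Γ = (98 + j110)/(198 + j110), |Γ| = 0.65
RL = −20·log₁₀|Γ| = −20·log₁₀(0.65)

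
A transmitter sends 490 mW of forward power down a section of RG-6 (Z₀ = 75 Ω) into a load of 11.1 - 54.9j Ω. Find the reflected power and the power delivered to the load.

P_reflected ≈ 334 mW; P_delivered ≈ 156 mW

|Γ| = |(-63.9 − j54.9)/(86.1 − j54.9)| = 0.825
|Γ|² = 0.681
P_refl = |Γ|²·P_inc = 334 mW, P_del = (1 − |Γ|²)·P_inc = 156 mW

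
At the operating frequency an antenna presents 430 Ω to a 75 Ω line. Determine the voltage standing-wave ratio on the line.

VSWR ≈ 5.73

For a purely resistive load, VSWR = R_L/Z_0 or Z_0/R_L (whichever > 1) = 430/75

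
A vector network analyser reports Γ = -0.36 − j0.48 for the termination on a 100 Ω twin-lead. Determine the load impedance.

Z_L ≈ 30.8 − j46.2 Ω

Z_L = Z_0·(1 + Γ)/(1 − Γ) = 100·(0.64 − j0.48)/(1.36 + j0.48)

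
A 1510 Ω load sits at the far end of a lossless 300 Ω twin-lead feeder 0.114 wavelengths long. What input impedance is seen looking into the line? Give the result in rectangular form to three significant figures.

βl = 2π × 0.114 = 41°
tan(βl) = tan(41°) = 0.871
Z_in = Z_0·(Z_L + jZ_0·tanβl)/(Z_0 + jZ_L·tanβl)
     = 300·(1510 + j261)/(300 + j1310)

Z_in ≈ 131 − j315 Ω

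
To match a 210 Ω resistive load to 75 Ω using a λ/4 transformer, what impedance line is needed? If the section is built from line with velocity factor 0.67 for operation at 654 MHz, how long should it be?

Z_qwt = √(Z_0·R_L) = √(75 × 210) = √15750
λ = 0.67·c/f = 0.307 m, so l = λ/4 = 0.0768 m

Z_qwt ≈ 125 Ω; length ≈ 7.68 cm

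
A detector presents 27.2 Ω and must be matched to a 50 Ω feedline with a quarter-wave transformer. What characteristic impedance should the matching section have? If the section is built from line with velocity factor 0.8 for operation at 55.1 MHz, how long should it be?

Z_qwt = √(Z_0·R_L) = √(50 × 27.2) = √1360
λ = 0.8·c/f = 4.36 m, so l = λ/4 = 1.09 m

Z_qwt ≈ 36.9 Ω; length ≈ 1.09 m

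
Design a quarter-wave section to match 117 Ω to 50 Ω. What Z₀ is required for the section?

Z_qwt = √(Z_0·R_L) = √(50 × 117) = √5850

Z_qwt ≈ 76.5 Ω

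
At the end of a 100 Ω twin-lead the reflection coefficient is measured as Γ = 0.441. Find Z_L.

Z_L ≈ 258 Ω

Z_L = Z_0·(1 + Γ)/(1 − Γ) = 100·(1.44)/(0.559)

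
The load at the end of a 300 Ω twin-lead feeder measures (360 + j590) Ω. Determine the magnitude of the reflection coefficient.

|Γ| ≈ 0.67

Γ = (Z_L − Z_0)/(Z_L + Z_0) = (60 + j590)/(660 + j590)
|Γ| = 593/885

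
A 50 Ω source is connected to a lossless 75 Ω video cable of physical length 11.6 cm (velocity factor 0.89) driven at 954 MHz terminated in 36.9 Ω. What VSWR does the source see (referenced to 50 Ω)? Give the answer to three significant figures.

λ = v/f = 0.89·c / 954 MHz = 0.28 m
βl = 2π·l/λ = 2π × 0.414 = 149°
tan(βl) = -0.596
Z_in = Z_0·(Z_L + jZ_0·tanβl)/(Z_0 + jZ_L·tanβl) = 46 − j31.2 Ω
Γ_s = (Z_in − Z_s)/(Z_in + Z_s) = (-3.96 − j31.2)/(96 − j31.2), |Γ_s| = 0.311
VSWR = (1 + |Γ_s|)/(1 − |Γ_s|)

VSWR ≈ 1.9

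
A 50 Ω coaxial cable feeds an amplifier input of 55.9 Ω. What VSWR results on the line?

VSWR ≈ 1.12

Γ = (55.9 − 50)/(55.9 + 50) = 0.0557
VSWR = (1 + 0.0557)/(1 − 0.0557)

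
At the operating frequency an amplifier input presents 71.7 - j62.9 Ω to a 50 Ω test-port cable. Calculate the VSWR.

Γ = (Z_L − Z_0)/(Z_L + Z_0) = (21.7 − j62.9)/(121.7 − j62.9)
|Γ| = 66.5/137 = 0.486
VSWR = (1 + |Γ|)/(1 − |Γ|) = 1.49/0.514

VSWR ≈ 2.89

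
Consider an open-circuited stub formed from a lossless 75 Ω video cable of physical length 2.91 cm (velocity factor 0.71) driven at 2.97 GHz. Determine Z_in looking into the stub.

Z_in ≈ +j112 Ω

λ = v/f = 0.71·c / 2.97 GHz = 0.0717 m
βl = 2π·l/λ = 2π × 0.406 = 146°
tan(βl) = -0.673
For an open-circuited stub, Z_in = −jZ_0·cot(βl) = −jZ_0/tan(βl)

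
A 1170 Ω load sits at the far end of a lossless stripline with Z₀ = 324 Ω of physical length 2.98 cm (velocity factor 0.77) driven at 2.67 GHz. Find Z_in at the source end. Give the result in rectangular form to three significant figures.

λ = v/f = 0.77·c / 2.67 GHz = 0.0865 m
βl = 2π·l/λ = 2π × 0.344 = 124°
tan(βl) = tan(124°) = -1.48
Z_in = Z_0·(Z_L + jZ_0·tanβl)/(Z_0 + jZ_L·tanβl)
     = 324·(1170 − j480)/(324 − j1730)

Z_in ≈ 126 + j195 Ω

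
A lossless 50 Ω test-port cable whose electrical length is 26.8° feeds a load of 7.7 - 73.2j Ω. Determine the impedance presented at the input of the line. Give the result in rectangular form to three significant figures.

tan(βl) = tan(26.8°) = 0.505
Z_in = Z_0·(Z_L + jZ_0·tanβl)/(Z_0 + jZ_L·tanβl)
     = 50·(7.7 − j47.9)/(87 + j3.89)

Z_in ≈ 3.19 − j27.7 Ω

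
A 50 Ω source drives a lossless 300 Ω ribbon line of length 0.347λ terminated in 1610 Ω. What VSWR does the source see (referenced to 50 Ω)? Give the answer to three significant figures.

VSWR ≈ 11.8

βl = 2π × 0.347 = 125°
tan(βl) = -1.43
Z_in = Z_0·(Z_L + jZ_0·tanβl)/(Z_0 + jZ_L·tanβl) = 81.8 + j199 Ω
Γ_s = (Z_in − Z_s)/(Z_in + Z_s) = (31.8 + j199)/(132 + j199), |Γ_s| = 0.844
VSWR = (1 + |Γ_s|)/(1 − |Γ_s|)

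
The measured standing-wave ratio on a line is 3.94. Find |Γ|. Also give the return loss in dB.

|Γ| ≈ 0.595; return loss ≈ 4.51 dB

|Γ| = (S − 1)/(S + 1) = (3.94 − 1)/(3.94 + 1) = 2.94/4.94
RL = −20·log₁₀|Γ| = −20·log₁₀(0.595)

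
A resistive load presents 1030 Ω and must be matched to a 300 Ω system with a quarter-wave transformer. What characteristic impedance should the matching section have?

Z_qwt ≈ 556 Ω

Z_qwt = √(Z_0·R_L) = √(300 × 1030) = √309000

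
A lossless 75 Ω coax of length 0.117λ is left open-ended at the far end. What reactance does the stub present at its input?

X_in ≈ -82.9 Ω (capacitive)

βl = 2π × 0.117 = 42.1°
tan(βl) = 0.904
For an open-ended stub, Z_in = −jZ_0·cot(βl) = −jZ_0/tan(βl)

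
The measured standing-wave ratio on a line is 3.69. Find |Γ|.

|Γ| ≈ 0.574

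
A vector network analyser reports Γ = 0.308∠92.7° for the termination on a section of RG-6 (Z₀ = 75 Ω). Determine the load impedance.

Z_L = Z_0·(1 + Γ)/(1 − Γ) = 75·(0.985 + j0.308)/(1.01 − j0.308)

Z_L ≈ 60.4 + j41.1 Ω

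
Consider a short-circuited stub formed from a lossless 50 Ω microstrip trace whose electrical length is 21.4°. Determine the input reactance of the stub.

X_in ≈ 19.6 Ω (inductive)

tan(βl) = 0.392
For a short-circuited stub, Z_in = jZ_0·tan(βl)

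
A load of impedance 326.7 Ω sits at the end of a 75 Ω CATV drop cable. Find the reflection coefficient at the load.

Γ = 0.627

Γ = (Z_L − Z_0)/(Z_L + Z_0) = (326.7 − 75)/(326.7 + 75) = 251.7/401.7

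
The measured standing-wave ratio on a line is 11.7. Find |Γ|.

|Γ| ≈ 0.843

|Γ| = (S − 1)/(S + 1) = (11.7 − 1)/(11.7 + 1) = 10.7/12.7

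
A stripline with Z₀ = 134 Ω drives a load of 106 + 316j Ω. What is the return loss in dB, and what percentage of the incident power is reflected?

Γ = (-28 + j316)/(240 + j316), |Γ| = 0.799
RL = −20·log₁₀(0.799) = 1.94 dB
P_refl/P_inc = |Γ|² = 0.639

RL ≈ 1.94 dB; 63.9% of incident power reflected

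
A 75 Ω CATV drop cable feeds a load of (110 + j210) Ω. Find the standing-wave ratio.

VSWR ≈ 7.36

Γ = (Z_L − Z_0)/(Z_L + Z_0) = (35 + j210)/(185 + j210)
|Γ| = 213/280 = 0.761
VSWR = (1 + |Γ|)/(1 − |Γ|) = 1.76/0.239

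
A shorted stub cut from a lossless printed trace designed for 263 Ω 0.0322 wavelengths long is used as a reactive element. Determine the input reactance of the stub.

X_in ≈ 53.9 Ω (inductive)

βl = 2π × 0.0322 = 11.6°
tan(βl) = 0.205
For a shorted stub, Z_in = jZ_0·tan(βl)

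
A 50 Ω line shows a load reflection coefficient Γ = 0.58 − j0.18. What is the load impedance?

Z_L = Z_0·(1 + Γ)/(1 − Γ) = 50·(1.58 − j0.18)/(0.42 + j0.18)

Z_L ≈ 151 − j86.2 Ω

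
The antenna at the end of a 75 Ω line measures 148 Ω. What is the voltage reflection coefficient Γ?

Γ = 0.327

Γ = (Z_L − Z_0)/(Z_L + Z_0) = (148 − 75)/(148 + 75) = 73/223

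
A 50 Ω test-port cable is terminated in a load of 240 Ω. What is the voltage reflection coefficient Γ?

Γ = (Z_L − Z_0)/(Z_L + Z_0) = (240 − 50)/(240 + 50) = 190/290

Γ = 0.655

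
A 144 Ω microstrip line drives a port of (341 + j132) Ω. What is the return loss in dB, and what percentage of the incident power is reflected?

RL ≈ 6.53 dB; 22.3% of incident power reflected

Γ = (197 + j132)/(485 + j132), |Γ| = 0.472
RL = −20·log₁₀(0.472) = 6.53 dB
P_refl/P_inc = |Γ|² = 0.223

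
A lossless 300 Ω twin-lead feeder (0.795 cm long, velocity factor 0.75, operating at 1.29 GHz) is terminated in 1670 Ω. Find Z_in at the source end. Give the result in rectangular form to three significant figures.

Z_in ≈ 492 − j718 Ω

λ = v/f = 0.75·c / 1.29 GHz = 0.174 m
βl = 2π·l/λ = 2π × 0.0456 = 16.4°
tan(βl) = tan(16.4°) = 0.294
Z_in = Z_0·(Z_L + jZ_0·tanβl)/(Z_0 + jZ_L·tanβl)
     = 300·(1670 + j88.3)/(300 + j492)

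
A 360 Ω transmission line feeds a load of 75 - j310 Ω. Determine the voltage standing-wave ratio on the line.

VSWR ≈ 8.45

Γ = (Z_L − Z_0)/(Z_L + Z_0) = (-285 − j310)/(435 − j310)
|Γ| = 421/534 = 0.788
VSWR = (1 + |Γ|)/(1 − |Γ|) = 1.79/0.212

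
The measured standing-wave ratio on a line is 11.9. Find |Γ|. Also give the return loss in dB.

|Γ| = (S − 1)/(S + 1) = (11.9 − 1)/(11.9 + 1) = 10.9/12.9
RL = −20·log₁₀|Γ| = −20·log₁₀(0.845)

|Γ| ≈ 0.845; return loss ≈ 1.46 dB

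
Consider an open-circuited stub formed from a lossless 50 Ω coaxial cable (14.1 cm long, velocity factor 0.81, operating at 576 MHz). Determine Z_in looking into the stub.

Z_in ≈ +j29.2 Ω

λ = v/f = 0.81·c / 576 MHz = 0.422 m
βl = 2π·l/λ = 2π × 0.334 = 120°
tan(βl) = -1.71
For an open-circuited stub, Z_in = −jZ_0·cot(βl) = −jZ_0/tan(βl)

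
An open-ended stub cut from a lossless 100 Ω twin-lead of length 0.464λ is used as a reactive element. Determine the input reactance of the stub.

X_in ≈ 435 Ω (inductive)

βl = 2π × 0.464 = 167°
tan(βl) = -0.23
For an open-ended stub, Z_in = −jZ_0·cot(βl) = −jZ_0/tan(βl)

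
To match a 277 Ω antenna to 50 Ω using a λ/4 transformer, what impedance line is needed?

Z_qwt = √(Z_0·R_L) = √(50 × 277) = √13850

Z_qwt ≈ 118 Ω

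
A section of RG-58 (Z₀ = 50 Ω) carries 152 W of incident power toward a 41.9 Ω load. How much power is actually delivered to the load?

Γ = (41.9 − 50)/(41.9 + 50) = -0.0881
|Γ|² = 0.00777
P_refl = |Γ|²·P_inc = 1.18 W, P_del = (1 − |Γ|²)·P_inc = 151 W

P_delivered ≈ 151 W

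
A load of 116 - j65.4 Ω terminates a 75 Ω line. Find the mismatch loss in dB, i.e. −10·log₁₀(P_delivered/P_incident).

Γ = (41 − j65.4)/(191 − j65.4), |Γ| = 0.382
|Γ|² = 0.146, so P_del/P_inc = 1 − |Γ|² = 0.854
ML = −10·log₁₀(1 − |Γ|²)

mismatch loss ≈ 0.686 dB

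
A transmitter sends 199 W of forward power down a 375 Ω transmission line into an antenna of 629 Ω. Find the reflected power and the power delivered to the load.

Γ = (629 − 375)/(629 + 375) = 0.253
|Γ|² = 0.064
P_refl = |Γ|²·P_inc = 12.7 W, P_del = (1 − |Γ|²)·P_inc = 186 W

P_reflected ≈ 12.7 W; P_delivered ≈ 186 W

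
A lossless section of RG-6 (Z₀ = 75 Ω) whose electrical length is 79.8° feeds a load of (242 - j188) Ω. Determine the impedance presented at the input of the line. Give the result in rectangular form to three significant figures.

tan(βl) = tan(79.8°) = 5.56
Z_in = Z_0·(Z_L + jZ_0·tanβl)/(Z_0 + jZ_L·tanβl)
     = 75·(242 + j229)/(1120 + j1340)

Z_in ≈ 14.2 − j1.69 Ω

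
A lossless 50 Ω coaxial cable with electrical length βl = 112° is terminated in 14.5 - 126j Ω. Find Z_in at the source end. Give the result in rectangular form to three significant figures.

tan(βl) = tan(112°) = -2.48
Z_in = Z_0·(Z_L + jZ_0·tanβl)/(Z_0 + jZ_L·tanβl)
     = 50·(14.5 − j250)/(-262 − j35.9)

Z_in ≈ 3.7 + j47.2 Ω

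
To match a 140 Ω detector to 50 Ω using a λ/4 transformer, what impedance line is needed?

Z_qwt = √(Z_0·R_L) = √(50 × 140) = √7000

Z_qwt ≈ 83.7 Ω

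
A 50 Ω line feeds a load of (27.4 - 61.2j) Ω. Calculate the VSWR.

VSWR ≈ 4.9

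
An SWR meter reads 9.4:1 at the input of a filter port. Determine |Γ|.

|Γ| ≈ 0.808

|Γ| = (S − 1)/(S + 1) = (9.4 − 1)/(9.4 + 1) = 8.4/10.4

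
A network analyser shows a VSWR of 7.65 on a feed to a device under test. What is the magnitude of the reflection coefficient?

|Γ| ≈ 0.769

|Γ| = (S − 1)/(S + 1) = (7.65 − 1)/(7.65 + 1) = 6.65/8.65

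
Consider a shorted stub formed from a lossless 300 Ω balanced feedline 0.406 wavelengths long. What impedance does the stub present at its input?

βl = 2π × 0.406 = 146°
tan(βl) = -0.67
For a shorted stub, Z_in = jZ_0·tan(βl)

Z_in ≈ −j201 Ω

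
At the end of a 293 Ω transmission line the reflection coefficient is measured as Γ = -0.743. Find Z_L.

Z_L ≈ 43.2 Ω

Z_L = Z_0·(1 + Γ)/(1 − Γ) = 293·(0.257)/(1.74)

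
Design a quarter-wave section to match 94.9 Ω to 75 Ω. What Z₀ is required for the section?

Z_qwt = √(Z_0·R_L) = √(75 × 94.9) = √7118

Z_qwt ≈ 84.4 Ω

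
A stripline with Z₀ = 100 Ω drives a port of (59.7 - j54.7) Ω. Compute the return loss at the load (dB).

RL ≈ 7.91 dB

Γ = (-40.3 − j54.7)/(159.7 − j54.7), |Γ| = 0.402
RL = −20·log₁₀|Γ| = −20·log₁₀(0.402)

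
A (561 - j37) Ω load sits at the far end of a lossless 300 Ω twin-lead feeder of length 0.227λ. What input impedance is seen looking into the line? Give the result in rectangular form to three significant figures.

Z_in ≈ 161 − j20.6 Ω

βl = 2π × 0.227 = 81.7°
tan(βl) = tan(81.7°) = 6.87
Z_in = Z_0·(Z_L + jZ_0·tanβl)/(Z_0 + jZ_L·tanβl)
     = 300·(561 + j2020)/(554 + j3850)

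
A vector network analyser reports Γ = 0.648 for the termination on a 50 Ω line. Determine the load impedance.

Z_L = Z_0·(1 + Γ)/(1 − Γ) = 50·(1.65)/(0.352)

Z_L ≈ 234 Ω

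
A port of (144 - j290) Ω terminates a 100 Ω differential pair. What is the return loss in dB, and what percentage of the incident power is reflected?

Γ = (44 − j290)/(244 − j290), |Γ| = 0.774
RL = −20·log₁₀(0.774) = 2.23 dB
P_refl/P_inc = |Γ|² = 0.599

RL ≈ 2.23 dB; 59.9% of incident power reflected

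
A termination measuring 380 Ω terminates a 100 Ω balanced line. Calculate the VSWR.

VSWR ≈ 3.8

For a purely resistive load, VSWR = R_L/Z_0 or Z_0/R_L (whichever > 1) = 380/100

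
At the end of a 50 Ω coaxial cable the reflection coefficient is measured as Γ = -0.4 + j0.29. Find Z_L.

Z_L = Z_0·(1 + Γ)/(1 − Γ) = 50·(0.6 + j0.29)/(1.4 − j0.29)

Z_L ≈ 18.5 + j14.2 Ω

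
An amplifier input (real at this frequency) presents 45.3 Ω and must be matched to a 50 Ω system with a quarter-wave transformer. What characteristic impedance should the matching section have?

Z_qwt = √(Z_0·R_L) = √(50 × 45.3) = √2265

Z_qwt ≈ 47.6 Ω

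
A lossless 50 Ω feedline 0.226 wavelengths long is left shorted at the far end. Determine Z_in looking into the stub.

βl = 2π × 0.226 = 81.4°
tan(βl) = 6.58
For a shorted stub, Z_in = jZ_0·tan(βl)

Z_in ≈ +j329 Ω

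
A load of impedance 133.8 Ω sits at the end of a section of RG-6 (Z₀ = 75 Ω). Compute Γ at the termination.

Γ = 0.282

Γ = (Z_L − Z_0)/(Z_L + Z_0) = (133.8 − 75)/(133.8 + 75) = 58.8/208.8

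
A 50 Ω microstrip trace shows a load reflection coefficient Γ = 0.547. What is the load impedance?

Z_L = Z_0·(1 + Γ)/(1 − Γ) = 50·(1.55)/(0.453)

Z_L ≈ 171 Ω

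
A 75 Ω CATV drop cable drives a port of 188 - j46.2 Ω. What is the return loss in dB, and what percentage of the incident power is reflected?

RL ≈ 6.8 dB; 20.9% of incident power reflected

Γ = (113 − j46.2)/(263 − j46.2), |Γ| = 0.457
RL = −20·log₁₀(0.457) = 6.8 dB
P_refl/P_inc = |Γ|² = 0.209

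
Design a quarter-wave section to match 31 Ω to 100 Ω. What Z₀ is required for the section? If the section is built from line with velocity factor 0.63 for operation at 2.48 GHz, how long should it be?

Z_qwt ≈ 55.7 Ω; length ≈ 1.91 cm

Z_qwt = √(Z_0·R_L) = √(100 × 31) = √3100
λ = 0.63·c/f = 0.0762 m, so l = λ/4 = 0.0191 m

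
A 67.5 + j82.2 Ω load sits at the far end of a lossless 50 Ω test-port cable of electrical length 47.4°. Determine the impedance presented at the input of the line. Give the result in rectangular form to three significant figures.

Z_in ≈ 53.1 − j74.5 Ω

tan(βl) = tan(47.4°) = 1.09
Z_in = Z_0·(Z_L + jZ_0·tanβl)/(Z_0 + jZ_L·tanβl)
     = 50·(67.5 + j137)/(-39.4 + j73.4)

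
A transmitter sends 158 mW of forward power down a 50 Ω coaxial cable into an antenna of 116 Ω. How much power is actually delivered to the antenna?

Γ = (116 − 50)/(116 + 50) = 0.398
|Γ|² = 0.158
P_refl = |Γ|²·P_inc = 25 mW, P_del = (1 − |Γ|²)·P_inc = 133 mW

P_delivered ≈ 133 mW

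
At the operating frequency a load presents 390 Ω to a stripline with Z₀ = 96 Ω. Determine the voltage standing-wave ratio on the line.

For a purely resistive load, VSWR = R_L/Z_0 or Z_0/R_L (whichever > 1) = 390/96

VSWR ≈ 4.06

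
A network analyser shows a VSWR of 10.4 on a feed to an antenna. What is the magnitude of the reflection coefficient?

|Γ| ≈ 0.825

|Γ| = (S − 1)/(S + 1) = (10.4 − 1)/(10.4 + 1) = 9.4/11.4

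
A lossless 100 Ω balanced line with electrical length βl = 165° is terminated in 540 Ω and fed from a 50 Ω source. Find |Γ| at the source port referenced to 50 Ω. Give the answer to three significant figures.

|Γ| ≈ 0.823

tan(βl) = -0.268
Z_in = Z_0·(Z_L + jZ_0·tanβl)/(Z_0 + jZ_L·tanβl) = 187 + j244 Ω
Γ_s = (Z_in − Z_s)/(Z_in + Z_s) = (137 + j244)/(237 + j244), |Γ_s| = 0.823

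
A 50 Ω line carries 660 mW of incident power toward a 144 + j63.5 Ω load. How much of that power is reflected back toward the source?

P_reflected ≈ 204 mW

|Γ| = |(94 + j63.5)/(194 + j63.5)| = 0.556
|Γ|² = 0.309
P_refl = |Γ|²·P_inc = 204 mW, P_del = (1 − |Γ|²)·P_inc = 456 mW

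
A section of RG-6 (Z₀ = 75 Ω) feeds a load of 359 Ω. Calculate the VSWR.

Γ = (359 − 75)/(359 + 75) = 0.654
VSWR = (1 + 0.654)/(1 − 0.654)

VSWR ≈ 4.79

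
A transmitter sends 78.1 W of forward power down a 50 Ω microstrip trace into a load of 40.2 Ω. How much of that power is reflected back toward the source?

Γ = (40.2 − 50)/(40.2 + 50) = -0.109
|Γ|² = 0.0118
P_refl = |Γ|²·P_inc = 0.922 W, P_del = (1 − |Γ|²)·P_inc = 77.2 W

P_reflected ≈ 0.922 W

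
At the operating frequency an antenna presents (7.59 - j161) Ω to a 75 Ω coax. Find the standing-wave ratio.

Γ = (Z_L − Z_0)/(Z_L + Z_0) = (-67.41 − j161)/(82.59 − j161)
|Γ| = 175/181 = 0.965
VSWR = (1 + |Γ|)/(1 − |Γ|) = 1.96/0.0354

VSWR ≈ 55.5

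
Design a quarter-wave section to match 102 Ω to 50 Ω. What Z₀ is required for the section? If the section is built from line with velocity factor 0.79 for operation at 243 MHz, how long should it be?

Z_qwt = √(Z_0·R_L) = √(50 × 102) = √5100
λ = 0.79·c/f = 0.975 m, so l = λ/4 = 0.244 m

Z_qwt ≈ 71.4 Ω; length ≈ 24.4 cm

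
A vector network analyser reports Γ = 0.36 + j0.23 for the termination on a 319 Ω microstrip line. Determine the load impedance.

Z_L = Z_0·(1 + Γ)/(1 − Γ) = 319·(1.36 + j0.23)/(0.64 − j0.23)

Z_L ≈ 564 + j317 Ω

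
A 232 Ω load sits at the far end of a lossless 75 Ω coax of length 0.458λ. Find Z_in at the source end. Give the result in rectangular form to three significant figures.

Z_in ≈ 147 + j102 Ω

βl = 2π × 0.458 = 165°
tan(βl) = tan(165°) = -0.27
Z_in = Z_0·(Z_L + jZ_0·tanβl)/(Z_0 + jZ_L·tanβl)
     = 75·(232 − j20.3)/(75 − j62.7)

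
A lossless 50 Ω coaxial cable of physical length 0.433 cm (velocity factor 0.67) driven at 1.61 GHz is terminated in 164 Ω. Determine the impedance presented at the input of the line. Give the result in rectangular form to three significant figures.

Z_in ≈ 113 − j70.7 Ω

λ = v/f = 0.67·c / 1.61 GHz = 0.125 m
βl = 2π·l/λ = 2π × 0.0347 = 12.5°
tan(βl) = tan(12.5°) = 0.221
Z_in = Z_0·(Z_L + jZ_0·tanβl)/(Z_0 + jZ_L·tanβl)
     = 50·(164 + j11.1)/(50 + j36.3)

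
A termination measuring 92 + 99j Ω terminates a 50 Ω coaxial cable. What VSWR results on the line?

VSWR ≈ 4.28

Γ = (Z_L − Z_0)/(Z_L + Z_0) = (42 + j99)/(142 + j99)
|Γ| = 108/173 = 0.621
VSWR = (1 + |Γ|)/(1 − |Γ|) = 1.62/0.379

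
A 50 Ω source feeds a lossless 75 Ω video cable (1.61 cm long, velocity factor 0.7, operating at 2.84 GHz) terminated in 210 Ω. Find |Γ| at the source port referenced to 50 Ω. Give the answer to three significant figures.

|Γ| ≈ 0.329

λ = v/f = 0.7·c / 2.84 GHz = 0.0739 m
βl = 2π·l/λ = 2π × 0.218 = 78.4°
tan(βl) = 4.86
Z_in = Z_0·(Z_L + jZ_0·tanβl)/(Z_0 + jZ_L·tanβl) = 27.8 − j13.4 Ω
Γ_s = (Z_in − Z_s)/(Z_in + Z_s) = (-22.2 − j13.4)/(77.8 − j13.4), |Γ_s| = 0.329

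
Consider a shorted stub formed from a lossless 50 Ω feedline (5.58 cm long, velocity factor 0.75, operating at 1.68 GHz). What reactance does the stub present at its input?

X_in ≈ -28.9 Ω (capacitive)

λ = v/f = 0.75·c / 1.68 GHz = 0.134 m
βl = 2π·l/λ = 2π × 0.417 = 150°
tan(βl) = -0.578
For a shorted stub, Z_in = jZ_0·tan(βl)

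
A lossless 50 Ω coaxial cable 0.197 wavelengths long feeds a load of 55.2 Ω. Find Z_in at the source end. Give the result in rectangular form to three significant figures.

βl = 2π × 0.197 = 70.9°
tan(βl) = tan(70.9°) = 2.89
Z_in = Z_0·(Z_L + jZ_0·tanβl)/(Z_0 + jZ_L·tanβl)
     = 50·(55.2 + j145)/(50 + j160)

Z_in ≈ 46.2 − j2.83 Ω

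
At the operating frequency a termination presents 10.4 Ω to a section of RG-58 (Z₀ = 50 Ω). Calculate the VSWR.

VSWR ≈ 4.81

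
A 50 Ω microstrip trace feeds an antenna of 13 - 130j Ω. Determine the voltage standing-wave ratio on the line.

VSWR ≈ 30.1

Γ = (Z_L − Z_0)/(Z_L + Z_0) = (-37 − j130)/(63 − j130)
|Γ| = 135/144 = 0.936
VSWR = (1 + |Γ|)/(1 − |Γ|) = 1.94/0.0644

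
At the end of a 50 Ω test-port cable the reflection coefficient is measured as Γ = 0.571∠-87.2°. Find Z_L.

Z_L ≈ 26.5 − j44.9 Ω

Z_L = Z_0·(1 + Γ)/(1 − Γ) = 50·(1.03 − j0.57)/(0.972 + j0.57)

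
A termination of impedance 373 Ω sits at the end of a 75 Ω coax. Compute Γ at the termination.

Γ = 0.665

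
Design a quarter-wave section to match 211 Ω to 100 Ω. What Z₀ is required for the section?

Z_qwt ≈ 145 Ω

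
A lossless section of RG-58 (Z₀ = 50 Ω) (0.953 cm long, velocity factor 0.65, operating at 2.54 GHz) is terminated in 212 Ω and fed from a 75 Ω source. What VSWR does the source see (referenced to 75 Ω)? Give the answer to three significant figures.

VSWR ≈ 4.61

λ = v/f = 0.65·c / 2.54 GHz = 0.0768 m
βl = 2π·l/λ = 2π × 0.124 = 44.7°
tan(βl) = 0.989
Z_in = Z_0·(Z_L + jZ_0·tanβl)/(Z_0 + jZ_L·tanβl) = 22.6 − j45.2 Ω
Γ_s = (Z_in − Z_s)/(Z_in + Z_s) = (-52.4 − j45.2)/(97.6 − j45.2), |Γ_s| = 0.644
VSWR = (1 + |Γ_s|)/(1 − |Γ_s|)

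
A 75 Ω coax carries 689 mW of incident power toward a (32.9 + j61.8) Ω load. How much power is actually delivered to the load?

|Γ| = |(-42.1 + j61.8)/(107.9 + j61.8)| = 0.601
|Γ|² = 0.362
P_refl = |Γ|²·P_inc = 249 mW, P_del = (1 − |Γ|²)·P_inc = 440 mW

P_delivered ≈ 440 mW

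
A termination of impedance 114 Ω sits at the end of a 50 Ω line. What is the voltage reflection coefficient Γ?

Γ = 0.39

Γ = (Z_L − Z_0)/(Z_L + Z_0) = (114 − 50)/(114 + 50) = 64/164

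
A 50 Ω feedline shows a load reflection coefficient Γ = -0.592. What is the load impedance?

Z_L = Z_0·(1 + Γ)/(1 − Γ) = 50·(0.408)/(1.59)

Z_L ≈ 12.8 Ω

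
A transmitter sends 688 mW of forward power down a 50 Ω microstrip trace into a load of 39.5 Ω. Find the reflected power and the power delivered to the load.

P_reflected ≈ 9.47 mW; P_delivered ≈ 679 mW

Γ = (39.5 − 50)/(39.5 + 50) = -0.117
|Γ|² = 0.0138
P_refl = |Γ|²·P_inc = 9.47 mW, P_del = (1 − |Γ|²)·P_inc = 679 mW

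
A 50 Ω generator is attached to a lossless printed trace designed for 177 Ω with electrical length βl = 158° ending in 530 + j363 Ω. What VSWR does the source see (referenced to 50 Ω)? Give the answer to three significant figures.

tan(βl) = -0.404
Z_in = Z_0·(Z_L + jZ_0·tanβl)/(Z_0 + jZ_L·tanβl) = 128 + j244 Ω
Γ_s = (Z_in − Z_s)/(Z_in + Z_s) = (78.2 + j244)/(178 + j244), |Γ_s| = 0.848
VSWR = (1 + |Γ_s|)/(1 − |Γ_s|)

VSWR ≈ 12.2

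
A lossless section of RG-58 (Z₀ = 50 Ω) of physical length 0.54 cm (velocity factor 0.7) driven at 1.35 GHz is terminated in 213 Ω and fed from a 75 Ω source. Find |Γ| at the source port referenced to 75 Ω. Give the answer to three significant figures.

λ = v/f = 0.7·c / 1.35 GHz = 0.156 m
βl = 2π·l/λ = 2π × 0.0347 = 12.5°
tan(βl) = 0.222
Z_in = Z_0·(Z_L + jZ_0·tanβl)/(Z_0 + jZ_L·tanβl) = 118 − j100 Ω
Γ_s = (Z_in − Z_s)/(Z_in + Z_s) = (43.1 − j100)/(193 − j100), |Γ_s| = 0.502

|Γ| ≈ 0.502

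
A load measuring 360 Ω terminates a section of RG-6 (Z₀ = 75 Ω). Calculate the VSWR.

VSWR ≈ 4.8

For a purely resistive load, VSWR = R_L/Z_0 or Z_0/R_L (whichever > 1) = 360/75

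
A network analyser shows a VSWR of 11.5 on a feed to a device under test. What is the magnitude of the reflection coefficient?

|Γ| = (S − 1)/(S + 1) = (11.5 − 1)/(11.5 + 1) = 10.5/12.5

|Γ| ≈ 0.84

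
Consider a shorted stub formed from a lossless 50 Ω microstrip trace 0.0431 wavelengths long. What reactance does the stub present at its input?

X_in ≈ 13.9 Ω (inductive)

βl = 2π × 0.0431 = 15.5°
tan(βl) = 0.278
For a shorted stub, Z_in = jZ_0·tan(βl)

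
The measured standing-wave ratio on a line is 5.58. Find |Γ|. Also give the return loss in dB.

|Γ| ≈ 0.696; return loss ≈ 3.15 dB

|Γ| = (S − 1)/(S + 1) = (5.58 − 1)/(5.58 + 1) = 4.58/6.58
RL = −20·log₁₀|Γ| = −20·log₁₀(0.696)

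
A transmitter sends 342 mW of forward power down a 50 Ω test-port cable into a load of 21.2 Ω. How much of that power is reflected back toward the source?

Γ = (21.2 − 50)/(21.2 + 50) = -0.404
|Γ|² = 0.164
P_refl = |Γ|²·P_inc = 56 mW, P_del = (1 − |Γ|²)·P_inc = 286 mW

P_reflected ≈ 56 mW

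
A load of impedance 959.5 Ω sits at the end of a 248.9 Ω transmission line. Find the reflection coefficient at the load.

Γ = 0.588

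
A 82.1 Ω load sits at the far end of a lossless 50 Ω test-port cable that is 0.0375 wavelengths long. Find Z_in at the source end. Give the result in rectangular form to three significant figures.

Z_in ≈ 75.2 − j17.6 Ω

βl = 2π × 0.0375 = 13.5°
tan(βl) = tan(13.5°) = 0.24
Z_in = Z_0·(Z_L + jZ_0·tanβl)/(Z_0 + jZ_L·tanβl)
     = 50·(82.1 + j12)/(50 + j19.7)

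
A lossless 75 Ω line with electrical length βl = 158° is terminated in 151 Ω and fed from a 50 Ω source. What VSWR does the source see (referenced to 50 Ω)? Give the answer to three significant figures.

tan(βl) = -0.404
Z_in = Z_0·(Z_L + jZ_0·tanβl)/(Z_0 + jZ_L·tanβl) = 106 + j55.7 Ω
Γ_s = (Z_in − Z_s)/(Z_in + Z_s) = (55.7 + j55.7)/(156 + j55.7), |Γ_s| = 0.476
VSWR = (1 + |Γ_s|)/(1 − |Γ_s|)

VSWR ≈ 2.82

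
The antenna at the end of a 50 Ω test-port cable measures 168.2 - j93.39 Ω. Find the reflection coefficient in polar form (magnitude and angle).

Γ ≈ 0.635 ∠ -15.1°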